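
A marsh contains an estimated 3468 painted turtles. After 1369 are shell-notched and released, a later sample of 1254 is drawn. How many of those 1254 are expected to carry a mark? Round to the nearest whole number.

Expected recaptures E[R] = M·C / N.
E[R] = 1369 × 1254 / 3468 = 1716726 / 3468 ≈ 495.0 → 495

expected recaptures ≈ 495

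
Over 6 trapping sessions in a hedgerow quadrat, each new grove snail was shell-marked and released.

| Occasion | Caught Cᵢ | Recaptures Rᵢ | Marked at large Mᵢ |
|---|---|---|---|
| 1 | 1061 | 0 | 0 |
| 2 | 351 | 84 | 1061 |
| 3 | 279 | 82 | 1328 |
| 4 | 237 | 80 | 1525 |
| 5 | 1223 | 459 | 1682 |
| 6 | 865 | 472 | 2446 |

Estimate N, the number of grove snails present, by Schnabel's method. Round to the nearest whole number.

Σ MᵢCᵢ = 0·1061 + 1061·351 + 1328·279 + 1525·237 + 1682·1223 + 2446·865 = 0 + 372411 + 370512 + 361425 + 2057086 + 2115790 = 5277224
Σ Rᵢ = 0 + 84 + 82 + 80 + 459 + 472 = 1177
N̂ = 5277224 / 1177 ≈ 4483.6 → 4484

N ≈ 4484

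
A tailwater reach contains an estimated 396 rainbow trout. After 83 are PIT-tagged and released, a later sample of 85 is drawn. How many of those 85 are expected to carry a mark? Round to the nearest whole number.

expected recaptures ≈ 18

The marked fraction of the population is 83/396, so in a sample of 85 expect C·(M/N) marked.
E[R] = 83 × 85 / 396 = 7055 / 396 ≈ 17.8 → 18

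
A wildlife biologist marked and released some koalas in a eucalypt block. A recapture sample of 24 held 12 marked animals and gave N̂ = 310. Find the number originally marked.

M = 155

From N = M·C/R: M = N·R / C = 310·12 / 24 = 3720 / 24 = 155.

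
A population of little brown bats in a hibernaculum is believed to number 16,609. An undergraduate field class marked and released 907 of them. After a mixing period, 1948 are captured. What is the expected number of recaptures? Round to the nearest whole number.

The marked fraction of the population is 907/16609, so in a sample of 1948 expect C·(M/N) marked.
E[R] = 907 × 1948 / 16609 = 1766836 / 16609 ≈ 106.4 → 106

expected recaptures ≈ 106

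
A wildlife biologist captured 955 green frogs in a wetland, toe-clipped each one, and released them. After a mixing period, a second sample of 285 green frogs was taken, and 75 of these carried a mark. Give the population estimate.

N = 3629

If marked individuals mix randomly, R/C ≈ M/N, giving N ≈ M·C/R.
N = (955 × 285) / 75 = 272175 / 75 = 3629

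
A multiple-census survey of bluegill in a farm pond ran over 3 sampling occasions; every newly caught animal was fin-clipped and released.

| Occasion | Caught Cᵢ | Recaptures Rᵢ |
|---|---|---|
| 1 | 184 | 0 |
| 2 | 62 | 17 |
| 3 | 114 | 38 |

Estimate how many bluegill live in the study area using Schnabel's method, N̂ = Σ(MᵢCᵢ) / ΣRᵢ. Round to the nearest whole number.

N ≈ 682

Marked at large before each occasion: Mᵢ = Σⱼ<ᵢ (Cⱼ − Rⱼ) → M1=0, M2=184, M3=229
Σ MᵢCᵢ = 0·184 + 184·62 + 229·114 = 0 + 11408 + 26106 = 37514
Σ Rᵢ = 0 + 17 + 38 = 55
N̂ = 37514 / 55 ≈ 682.1 → 682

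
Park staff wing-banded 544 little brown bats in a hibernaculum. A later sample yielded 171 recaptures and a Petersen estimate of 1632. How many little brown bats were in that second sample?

From N = M·C/R: C = N·R / M = 1632·171 / 544 = 279072 / 544 = 513.

C = 513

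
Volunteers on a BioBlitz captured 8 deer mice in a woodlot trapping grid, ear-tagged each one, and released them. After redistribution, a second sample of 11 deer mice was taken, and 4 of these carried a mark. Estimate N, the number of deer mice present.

If marked individuals mix randomly, R/C ≈ M/N, giving N ≈ M·C/R.
N = (8 × 11) / 4 = 88 / 4 = 22

N = 22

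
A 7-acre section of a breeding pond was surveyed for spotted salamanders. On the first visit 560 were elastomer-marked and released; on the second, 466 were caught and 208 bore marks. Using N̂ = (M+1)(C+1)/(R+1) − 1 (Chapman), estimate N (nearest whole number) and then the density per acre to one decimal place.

N̂ = 561·467/209 − 1 = 261987/209 − 1 ≈ 1252.5 → 1253
Density = N̂ / area = 1253 / 7 = 179.0 per acre

density ≈ 179.0 spotted salamanders per acre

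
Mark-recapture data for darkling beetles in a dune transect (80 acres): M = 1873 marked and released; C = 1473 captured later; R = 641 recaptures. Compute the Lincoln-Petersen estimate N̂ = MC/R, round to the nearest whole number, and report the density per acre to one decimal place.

N̂ = 1873·1473/641 = 2758929/641 ≈ 4304.1 → 4304
Density = N̂ / area = 4304 / 80 ≈ 53.80 → 53.8 per acre

density ≈ 53.8 darkling beetles per acre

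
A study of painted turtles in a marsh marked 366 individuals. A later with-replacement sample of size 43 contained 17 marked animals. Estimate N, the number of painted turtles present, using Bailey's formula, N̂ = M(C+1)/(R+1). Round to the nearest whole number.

N̂ = 366·(43+1)/(17+1) = 366·44/18 = 16104/18 ≈ 894.7 → 895

N ≈ 895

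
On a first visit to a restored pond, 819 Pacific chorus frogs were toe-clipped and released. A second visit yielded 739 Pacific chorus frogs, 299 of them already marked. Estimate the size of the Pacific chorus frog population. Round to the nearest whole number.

N ≈ 2024

N = (819 × 739) / 299 = 605241 / 299 ≈ 2024.2 → 2024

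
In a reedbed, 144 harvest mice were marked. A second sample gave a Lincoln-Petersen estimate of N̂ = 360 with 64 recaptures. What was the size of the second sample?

From N = M·C/R: C = N·R / M = 360·64 / 144 = 23040 / 144 = 160.

C = 160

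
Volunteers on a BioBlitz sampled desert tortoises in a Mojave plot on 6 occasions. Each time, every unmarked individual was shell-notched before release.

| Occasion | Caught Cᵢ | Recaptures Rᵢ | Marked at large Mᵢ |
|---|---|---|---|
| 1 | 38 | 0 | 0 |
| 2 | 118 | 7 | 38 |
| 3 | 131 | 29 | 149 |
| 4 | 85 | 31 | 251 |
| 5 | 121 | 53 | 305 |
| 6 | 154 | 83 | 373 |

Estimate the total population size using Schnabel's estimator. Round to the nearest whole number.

Σ MᵢCᵢ = 0·38 + 38·118 + 149·131 + 251·85 + 305·121 + 373·154 = 0 + 4484 + 19519 + 21335 + 36905 + 57442 = 139685
Σ Rᵢ = 0 + 7 + 29 + 31 + 53 + 83 = 203
N̂ = 139685 / 203 ≈ 688.1 → 688

N ≈ 688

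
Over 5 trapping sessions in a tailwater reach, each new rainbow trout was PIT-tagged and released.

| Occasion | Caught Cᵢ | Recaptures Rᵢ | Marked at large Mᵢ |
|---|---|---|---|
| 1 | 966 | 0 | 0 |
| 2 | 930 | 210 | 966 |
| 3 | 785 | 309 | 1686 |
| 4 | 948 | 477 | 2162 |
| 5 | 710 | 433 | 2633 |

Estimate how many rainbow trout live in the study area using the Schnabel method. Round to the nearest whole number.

N ≈ 4297

Σ MᵢCᵢ = 0·966 + 966·930 + 1686·785 + 2162·948 + 2633·710 = 0 + 898380 + 1323510 + 2049576 + 1869430 = 6140896
Σ Rᵢ = 0 + 210 + 309 + 477 + 433 = 1429
N̂ = 6140896 / 1429 ≈ 4297.3 → 4297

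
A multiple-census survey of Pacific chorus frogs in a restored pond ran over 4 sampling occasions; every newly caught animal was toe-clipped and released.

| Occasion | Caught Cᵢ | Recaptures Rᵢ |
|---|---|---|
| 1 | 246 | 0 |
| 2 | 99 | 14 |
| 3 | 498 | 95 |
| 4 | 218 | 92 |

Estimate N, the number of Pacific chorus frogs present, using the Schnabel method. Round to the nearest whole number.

N ≈ 1737

Marked at large before each occasion: Mᵢ = Σⱼ<ᵢ (Cⱼ − Rⱼ) → M1=0, M2=246, M3=331, M4=734
Σ MᵢCᵢ = 0·246 + 246·99 + 331·498 + 734·218 = 0 + 24354 + 164838 + 160012 = 349204
Σ Rᵢ = 0 + 14 + 95 + 92 = 201
N̂ = 349204 / 201 ≈ 1737.3 → 1737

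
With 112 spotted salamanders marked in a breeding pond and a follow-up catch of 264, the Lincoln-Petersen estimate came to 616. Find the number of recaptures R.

From N = M·C/R: R = M·C / N = 112·264 / 616 = 29568 / 616 = 48.

R = 48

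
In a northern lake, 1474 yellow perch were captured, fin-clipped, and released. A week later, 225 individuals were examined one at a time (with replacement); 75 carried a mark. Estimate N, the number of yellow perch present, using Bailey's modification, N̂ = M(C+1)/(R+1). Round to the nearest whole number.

N ≈ 4383

N̂ = 1474·(225+1)/(75+1) = 1474·226/76 = 333124/76 ≈ 4383.2 → 4383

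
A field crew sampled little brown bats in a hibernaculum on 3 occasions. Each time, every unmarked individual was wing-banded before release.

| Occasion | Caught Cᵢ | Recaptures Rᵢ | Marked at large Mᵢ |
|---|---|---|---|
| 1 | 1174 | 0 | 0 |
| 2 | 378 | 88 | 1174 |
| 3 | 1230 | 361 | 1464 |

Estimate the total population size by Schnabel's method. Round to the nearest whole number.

Σ MᵢCᵢ = 0·1174 + 1174·378 + 1464·1230 = 0 + 443772 + 1800720 = 2244492
Σ Rᵢ = 0 + 88 + 361 = 449
N̂ = 2244492 / 449 ≈ 4998.9 → 4999

N ≈ 4999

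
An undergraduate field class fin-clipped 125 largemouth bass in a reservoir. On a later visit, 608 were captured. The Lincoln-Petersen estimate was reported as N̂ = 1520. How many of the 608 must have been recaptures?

R = 50

From N = M·C/R: R = M·C / N = 125·608 / 1520 = 76000 / 1520 = 50.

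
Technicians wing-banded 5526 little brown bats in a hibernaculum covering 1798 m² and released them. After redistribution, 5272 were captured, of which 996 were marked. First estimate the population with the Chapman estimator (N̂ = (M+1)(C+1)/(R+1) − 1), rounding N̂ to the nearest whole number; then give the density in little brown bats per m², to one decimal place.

N̂ = 5527·5273/997 − 1 = 29143871/997 − 1 ≈ 29230.6 → 29231
Density = N̂ / area = 29231 / 1798 ≈ 16.26 → 16.3 per m²

density ≈ 16.3 little brown bats per m²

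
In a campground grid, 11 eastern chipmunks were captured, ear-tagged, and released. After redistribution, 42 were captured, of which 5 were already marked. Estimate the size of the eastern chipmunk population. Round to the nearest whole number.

N ≈ 92

Lincoln-Petersen assumes M/N = R/C, so N = M·C / R.
N = (11 × 42) / 5 = 462 / 5 ≈ 92.4 → 92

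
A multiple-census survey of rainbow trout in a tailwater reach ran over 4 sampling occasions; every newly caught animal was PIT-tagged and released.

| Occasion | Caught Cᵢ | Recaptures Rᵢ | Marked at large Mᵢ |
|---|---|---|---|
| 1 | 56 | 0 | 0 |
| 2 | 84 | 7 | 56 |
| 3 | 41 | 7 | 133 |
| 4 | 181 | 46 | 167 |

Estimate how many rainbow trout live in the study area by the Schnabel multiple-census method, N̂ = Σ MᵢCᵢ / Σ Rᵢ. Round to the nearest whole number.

N ≈ 673

Σ MᵢCᵢ = 0·56 + 56·84 + 133·41 + 167·181 = 0 + 4704 + 5453 + 30227 = 40384
Σ Rᵢ = 0 + 7 + 7 + 46 = 60
N̂ = 40384 / 60 ≈ 673.1 → 673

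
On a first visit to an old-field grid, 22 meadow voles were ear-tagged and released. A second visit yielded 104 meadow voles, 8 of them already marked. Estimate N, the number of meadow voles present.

N = 286

N = (22 × 104) / 8 = 2288 / 8 = 286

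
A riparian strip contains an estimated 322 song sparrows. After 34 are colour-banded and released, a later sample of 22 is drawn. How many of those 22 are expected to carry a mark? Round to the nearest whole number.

expected recaptures ≈ 2

The marked fraction of the population is 34/322, so in a sample of 22 expect C·(M/N) marked.
E[R] = 34 × 22 / 322 = 748 / 322 ≈ 2.3 → 2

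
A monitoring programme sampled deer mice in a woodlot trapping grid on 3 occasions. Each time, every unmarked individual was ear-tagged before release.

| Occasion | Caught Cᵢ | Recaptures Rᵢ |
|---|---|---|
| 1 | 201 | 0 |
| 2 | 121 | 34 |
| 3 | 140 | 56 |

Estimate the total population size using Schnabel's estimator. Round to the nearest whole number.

N ≈ 718

Marked at large before each occasion: Mᵢ = Σⱼ<ᵢ (Cⱼ − Rⱼ) → M1=0, M2=201, M3=288
Σ MᵢCᵢ = 0·201 + 201·121 + 288·140 = 0 + 24321 + 40320 = 64641
Σ Rᵢ = 0 + 34 + 56 = 90
N̂ = 64641 / 90 ≈ 718.2 → 718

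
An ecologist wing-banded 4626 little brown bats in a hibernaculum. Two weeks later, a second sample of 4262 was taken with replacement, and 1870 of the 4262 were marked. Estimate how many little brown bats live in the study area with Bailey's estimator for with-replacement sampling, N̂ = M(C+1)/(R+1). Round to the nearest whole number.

N ≈ 10,540

N̂ = 4626·(4262+1)/(1870+1) = 4626·4263/1871 = 19720638/1871 ≈ 10540.2 → 10540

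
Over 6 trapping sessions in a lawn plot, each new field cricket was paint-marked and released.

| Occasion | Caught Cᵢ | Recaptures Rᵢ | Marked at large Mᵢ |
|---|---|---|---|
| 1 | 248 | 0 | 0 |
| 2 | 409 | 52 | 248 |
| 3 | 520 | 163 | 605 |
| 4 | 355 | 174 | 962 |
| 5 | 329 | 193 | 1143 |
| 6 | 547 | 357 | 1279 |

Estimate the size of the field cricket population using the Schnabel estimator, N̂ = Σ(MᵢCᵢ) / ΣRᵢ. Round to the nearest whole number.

Σ MᵢCᵢ = 0·248 + 248·409 + 605·520 + 962·355 + 1143·329 + 1279·547 = 0 + 101432 + 314600 + 341510 + 376047 + 699613 = 1833202
Σ Rᵢ = 0 + 52 + 163 + 174 + 193 + 357 = 939
N̂ = 1833202 / 939 ≈ 1952.3 → 1952

N ≈ 1952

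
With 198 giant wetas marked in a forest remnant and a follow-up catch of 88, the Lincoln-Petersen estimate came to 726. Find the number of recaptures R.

R = 24

From N = M·C/R: R = M·C / N = 198·88 / 726 = 17424 / 726 = 24.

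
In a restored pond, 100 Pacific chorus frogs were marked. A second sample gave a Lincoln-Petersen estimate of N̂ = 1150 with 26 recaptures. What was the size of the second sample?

C = 299

From N = M·C/R: C = N·R / M = 1150·26 / 100 = 29900 / 100 = 299.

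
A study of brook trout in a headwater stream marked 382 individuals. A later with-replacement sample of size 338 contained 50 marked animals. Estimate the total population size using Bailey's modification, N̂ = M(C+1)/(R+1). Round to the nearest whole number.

N̂ = 382·(338+1)/(50+1) = 382·339/51 = 129498/51 ≈ 2539.2 → 2539

N ≈ 2539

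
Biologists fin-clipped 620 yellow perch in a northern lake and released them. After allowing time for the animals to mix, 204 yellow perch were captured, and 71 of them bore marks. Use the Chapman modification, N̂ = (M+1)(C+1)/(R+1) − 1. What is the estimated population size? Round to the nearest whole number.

N ≈ 1767

N̂ = (620+1)(204+1)/(71+1) − 1 = 621·205/72 − 1
= 127305/72 − 1 ≈ 1768.1 − 1 ≈ 1767.1 → 1767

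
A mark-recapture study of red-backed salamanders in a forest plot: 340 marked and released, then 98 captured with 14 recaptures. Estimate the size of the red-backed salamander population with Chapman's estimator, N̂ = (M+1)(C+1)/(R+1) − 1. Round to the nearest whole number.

N ≈ 2250

N̂ = (340+1)(98+1)/(14+1) − 1 = 341·99/15 − 1
= 33759/15 − 1 ≈ 2250.6 − 1 ≈ 2249.6 → 2250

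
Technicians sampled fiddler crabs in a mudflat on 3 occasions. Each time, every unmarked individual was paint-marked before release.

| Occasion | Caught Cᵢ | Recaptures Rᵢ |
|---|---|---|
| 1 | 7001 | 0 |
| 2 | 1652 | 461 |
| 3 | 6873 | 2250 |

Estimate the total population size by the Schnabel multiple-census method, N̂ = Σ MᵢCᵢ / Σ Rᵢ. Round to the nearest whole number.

N ≈ 25,035

Marked at large before each occasion: Mᵢ = Σⱼ<ᵢ (Cⱼ − Rⱼ) → M1=0, M2=7001, M3=8192
Σ MᵢCᵢ = 0·7001 + 7001·1652 + 8192·6873 = 0 + 11565652 + 56303616 = 67869268
Σ Rᵢ = 0 + 461 + 2250 = 2711
N̂ = 67869268 / 2711 ≈ 25034.8 → 25035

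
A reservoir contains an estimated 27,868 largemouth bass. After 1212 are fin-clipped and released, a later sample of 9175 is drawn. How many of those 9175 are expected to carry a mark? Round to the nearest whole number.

expected recaptures ≈ 399

The marked fraction of the population is 1212/27868, so in a sample of 9175 expect C·(M/N) marked.
E[R] = 1212 × 9175 / 27868 = 11120100 / 27868 ≈ 399.0 → 399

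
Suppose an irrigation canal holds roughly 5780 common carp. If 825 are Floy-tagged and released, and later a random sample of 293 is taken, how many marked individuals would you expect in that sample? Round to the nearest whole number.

expected recaptures ≈ 42

Expected recaptures E[R] = M·C / N.
E[R] = 825 × 293 / 5780 = 241725 / 5780 ≈ 41.8 → 42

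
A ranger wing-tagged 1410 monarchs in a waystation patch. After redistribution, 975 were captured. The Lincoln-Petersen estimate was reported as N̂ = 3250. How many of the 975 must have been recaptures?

From N = M·C/R: R = M·C / N = 1410·975 / 3250 = 1374750 / 3250 = 423.

R = 423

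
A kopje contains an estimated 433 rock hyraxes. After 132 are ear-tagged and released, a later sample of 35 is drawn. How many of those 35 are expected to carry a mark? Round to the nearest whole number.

Expected recaptures E[R] = M·C / N.
E[R] = 132 × 35 / 433 = 4620 / 433 ≈ 10.7 → 11

expected recaptures ≈ 11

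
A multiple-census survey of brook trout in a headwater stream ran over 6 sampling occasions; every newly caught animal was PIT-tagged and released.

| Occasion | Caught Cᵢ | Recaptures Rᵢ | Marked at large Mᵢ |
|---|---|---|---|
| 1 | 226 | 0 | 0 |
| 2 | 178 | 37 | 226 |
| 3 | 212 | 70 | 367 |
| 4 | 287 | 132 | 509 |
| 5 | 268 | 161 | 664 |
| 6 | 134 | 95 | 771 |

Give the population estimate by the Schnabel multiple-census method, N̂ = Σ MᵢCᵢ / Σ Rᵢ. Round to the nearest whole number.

Σ MᵢCᵢ = 0·226 + 226·178 + 367·212 + 509·287 + 664·268 + 771·134 = 0 + 40228 + 77804 + 146083 + 177952 + 103314 = 545381
Σ Rᵢ = 0 + 37 + 70 + 132 + 161 + 95 = 495
N̂ = 545381 / 495 ≈ 1101.8 → 1102

N ≈ 1102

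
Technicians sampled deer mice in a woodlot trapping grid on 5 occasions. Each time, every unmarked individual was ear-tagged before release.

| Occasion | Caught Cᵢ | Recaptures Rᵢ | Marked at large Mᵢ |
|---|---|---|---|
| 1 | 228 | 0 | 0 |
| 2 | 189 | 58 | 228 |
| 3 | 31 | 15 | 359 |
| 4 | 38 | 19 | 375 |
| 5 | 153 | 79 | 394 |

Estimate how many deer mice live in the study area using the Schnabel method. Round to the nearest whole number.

Σ MᵢCᵢ = 0·228 + 228·189 + 359·31 + 375·38 + 394·153 = 0 + 43092 + 11129 + 14250 + 60282 = 128753
Σ Rᵢ = 0 + 58 + 15 + 19 + 79 = 171
N̂ = 128753 / 171 ≈ 752.9 → 753

N ≈ 753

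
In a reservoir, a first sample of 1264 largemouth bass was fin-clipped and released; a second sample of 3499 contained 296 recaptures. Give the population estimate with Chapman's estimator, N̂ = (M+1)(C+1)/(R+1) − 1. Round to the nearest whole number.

N̂ = (1264+1)(3499+1)/(296+1) − 1 = 1265·3500/297 − 1
= 4427500/297 − 1 ≈ 14907.4 − 1 ≈ 14906.4 → 14906

N ≈ 14,906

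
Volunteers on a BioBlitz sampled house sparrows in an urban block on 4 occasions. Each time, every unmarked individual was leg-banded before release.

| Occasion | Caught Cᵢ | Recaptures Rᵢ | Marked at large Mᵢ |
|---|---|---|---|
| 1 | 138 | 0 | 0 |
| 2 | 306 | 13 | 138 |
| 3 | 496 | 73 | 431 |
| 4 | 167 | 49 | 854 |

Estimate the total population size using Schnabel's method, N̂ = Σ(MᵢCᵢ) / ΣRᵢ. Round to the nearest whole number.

Σ MᵢCᵢ = 0·138 + 138·306 + 431·496 + 854·167 = 0 + 42228 + 213776 + 142618 = 398622
Σ Rᵢ = 0 + 13 + 73 + 49 = 135
N̂ = 398622 / 135 ≈ 2952.8 → 2953

N ≈ 2953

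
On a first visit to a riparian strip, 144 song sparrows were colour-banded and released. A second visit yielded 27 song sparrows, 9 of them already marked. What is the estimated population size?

N = (144 × 27) / 9 = 3888 / 9 = 432

N = 432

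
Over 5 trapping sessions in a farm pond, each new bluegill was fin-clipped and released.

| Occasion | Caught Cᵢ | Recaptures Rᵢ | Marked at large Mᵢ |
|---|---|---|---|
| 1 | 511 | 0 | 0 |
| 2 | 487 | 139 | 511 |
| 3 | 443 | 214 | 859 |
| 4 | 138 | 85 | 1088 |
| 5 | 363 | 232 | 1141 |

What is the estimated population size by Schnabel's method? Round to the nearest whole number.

Σ MᵢCᵢ = 0·511 + 511·487 + 859·443 + 1088·138 + 1141·363 = 0 + 248857 + 380537 + 150144 + 414183 = 1193721
Σ Rᵢ = 0 + 139 + 214 + 85 + 232 = 670
N̂ = 1193721 / 670 ≈ 1781.7 → 1782

N ≈ 1782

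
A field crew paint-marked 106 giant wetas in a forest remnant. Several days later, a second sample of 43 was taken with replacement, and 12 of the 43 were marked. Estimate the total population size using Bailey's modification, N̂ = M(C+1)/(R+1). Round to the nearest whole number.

N̂ = 106·(43+1)/(12+1) = 106·44/13 = 4664/13 ≈ 358.8 → 359

N ≈ 359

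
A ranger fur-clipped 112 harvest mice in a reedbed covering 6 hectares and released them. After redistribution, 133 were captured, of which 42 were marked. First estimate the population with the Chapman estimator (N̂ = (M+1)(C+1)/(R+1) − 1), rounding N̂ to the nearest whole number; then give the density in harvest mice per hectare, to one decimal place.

density ≈ 58.5 harvest mice per hectare

N̂ = 113·134/43 − 1 = 15142/43 − 1 ≈ 351.1 → 351
Density = N̂ / area = 351 / 6 ≈ 58.50 → 58.5 per hectare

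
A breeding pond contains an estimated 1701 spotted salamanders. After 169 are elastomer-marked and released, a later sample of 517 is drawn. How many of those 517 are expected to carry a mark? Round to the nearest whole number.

expected recaptures ≈ 51

The marked fraction of the population is 169/1701, so in a sample of 517 expect C·(M/N) marked.
E[R] = 169 × 517 / 1701 = 87373 / 1701 ≈ 51.4 → 51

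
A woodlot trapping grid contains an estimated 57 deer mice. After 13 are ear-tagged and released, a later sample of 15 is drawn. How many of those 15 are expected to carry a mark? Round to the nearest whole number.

expected recaptures ≈ 3

The marked fraction of the population is 13/57, so in a sample of 15 expect C·(M/N) marked.
E[R] = 13 × 15 / 57 = 195 / 57 ≈ 3.4 → 3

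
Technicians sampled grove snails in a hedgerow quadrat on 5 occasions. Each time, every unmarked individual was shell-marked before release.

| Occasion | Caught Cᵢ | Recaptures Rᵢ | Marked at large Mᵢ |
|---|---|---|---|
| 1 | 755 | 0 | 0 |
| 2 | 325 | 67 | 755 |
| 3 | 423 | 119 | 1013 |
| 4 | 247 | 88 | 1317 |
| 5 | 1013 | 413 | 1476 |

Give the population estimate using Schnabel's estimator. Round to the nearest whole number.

N ≈ 3631

Σ MᵢCᵢ = 0·755 + 755·325 + 1013·423 + 1317·247 + 1476·1013 = 0 + 245375 + 428499 + 325299 + 1495188 = 2494361
Σ Rᵢ = 0 + 67 + 119 + 88 + 413 = 687
N̂ = 2494361 / 687 ≈ 3630.8 → 3631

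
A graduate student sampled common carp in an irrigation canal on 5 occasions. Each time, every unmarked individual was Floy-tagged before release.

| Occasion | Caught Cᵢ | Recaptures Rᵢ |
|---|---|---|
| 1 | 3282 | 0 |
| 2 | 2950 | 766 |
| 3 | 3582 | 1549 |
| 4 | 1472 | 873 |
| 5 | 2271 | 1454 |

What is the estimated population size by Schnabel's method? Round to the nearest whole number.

Marked at large before each occasion: Mᵢ = Σⱼ<ᵢ (Cⱼ − Rⱼ) → M1=0, M2=3282, M3=5466, M4=7499, M5=8098
Σ MᵢCᵢ = 0·3282 + 3282·2950 + 5466·3582 + 7499·1472 + 8098·2271 = 0 + 9681900 + 19579212 + 11038528 + 18390558 = 58690198
Σ Rᵢ = 0 + 766 + 1549 + 873 + 1454 = 4642
N̂ = 58690198 / 4642 ≈ 12643.3 → 12643

N ≈ 12,643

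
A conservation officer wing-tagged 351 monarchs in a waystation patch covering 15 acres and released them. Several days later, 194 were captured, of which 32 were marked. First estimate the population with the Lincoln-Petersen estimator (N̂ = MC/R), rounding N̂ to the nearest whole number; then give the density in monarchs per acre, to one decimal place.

density ≈ 141.9 monarchs per acre

N̂ = 351·194/32 = 68094/32 ≈ 2127.9 → 2128
Density = N̂ / area = 2128 / 15 ≈ 141.87 → 141.9 per acre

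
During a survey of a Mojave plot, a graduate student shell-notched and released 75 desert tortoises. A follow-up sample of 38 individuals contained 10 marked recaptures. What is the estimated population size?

The marked fraction in the recapture sample should equal the marked fraction in the population: 10/38 = 75/N.
N = (75 × 38) / 10 = 2850 / 10 = 285

N = 285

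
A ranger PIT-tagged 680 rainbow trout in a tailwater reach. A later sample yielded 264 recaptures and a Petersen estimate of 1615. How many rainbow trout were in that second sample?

C = 627

From N = M·C/R: C = N·R / M = 1615·264 / 680 = 426360 / 680 = 627.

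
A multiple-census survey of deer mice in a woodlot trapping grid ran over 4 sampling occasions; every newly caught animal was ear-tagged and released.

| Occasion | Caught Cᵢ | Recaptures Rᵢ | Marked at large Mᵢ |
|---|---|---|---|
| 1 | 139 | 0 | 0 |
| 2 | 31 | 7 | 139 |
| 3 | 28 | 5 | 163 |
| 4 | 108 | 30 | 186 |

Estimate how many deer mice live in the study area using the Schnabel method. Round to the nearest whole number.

Σ MᵢCᵢ = 0·139 + 139·31 + 163·28 + 186·108 = 0 + 4309 + 4564 + 20088 = 28961
Σ Rᵢ = 0 + 7 + 5 + 30 = 42
N̂ = 28961 / 42 ≈ 689.5 → 690

N ≈ 690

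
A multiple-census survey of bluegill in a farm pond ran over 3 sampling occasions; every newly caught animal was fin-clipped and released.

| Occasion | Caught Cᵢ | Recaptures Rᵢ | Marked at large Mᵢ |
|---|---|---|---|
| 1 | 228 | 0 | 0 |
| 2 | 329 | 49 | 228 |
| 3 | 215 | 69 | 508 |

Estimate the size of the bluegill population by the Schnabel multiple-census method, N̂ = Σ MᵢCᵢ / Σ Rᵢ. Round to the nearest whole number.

Σ MᵢCᵢ = 0·228 + 228·329 + 508·215 = 0 + 75012 + 109220 = 184232
Σ Rᵢ = 0 + 49 + 69 = 118
N̂ = 184232 / 118 ≈ 1561.3 → 1561

N ≈ 1561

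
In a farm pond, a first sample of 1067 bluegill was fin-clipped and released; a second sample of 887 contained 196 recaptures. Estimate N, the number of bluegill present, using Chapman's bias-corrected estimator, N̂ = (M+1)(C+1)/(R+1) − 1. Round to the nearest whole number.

N̂ = (1067+1)(887+1)/(196+1) − 1 = 1068·888/197 − 1
= 948384/197 − 1 ≈ 4814.1 − 1 ≈ 4813.1 → 4813

N ≈ 4813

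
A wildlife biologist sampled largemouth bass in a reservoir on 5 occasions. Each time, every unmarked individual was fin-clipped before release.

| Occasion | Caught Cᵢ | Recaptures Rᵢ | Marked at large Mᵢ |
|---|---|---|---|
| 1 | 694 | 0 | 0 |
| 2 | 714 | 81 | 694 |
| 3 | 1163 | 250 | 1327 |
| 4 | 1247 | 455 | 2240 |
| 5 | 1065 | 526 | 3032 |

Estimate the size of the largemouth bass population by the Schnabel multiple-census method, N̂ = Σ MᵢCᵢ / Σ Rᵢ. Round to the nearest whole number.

Σ MᵢCᵢ = 0·694 + 694·714 + 1327·1163 + 2240·1247 + 3032·1065 = 0 + 495516 + 1543301 + 2793280 + 3229080 = 8061177
Σ Rᵢ = 0 + 81 + 250 + 455 + 526 = 1312
N̂ = 8061177 / 1312 ≈ 6144.2 → 6144

N ≈ 6144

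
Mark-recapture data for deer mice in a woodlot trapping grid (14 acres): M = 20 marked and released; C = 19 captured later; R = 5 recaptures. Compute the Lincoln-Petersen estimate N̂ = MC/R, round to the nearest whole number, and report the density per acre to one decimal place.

density ≈ 5.4 deer mice per acre

N̂ = 20·19/5 = 380/5 = 76
Density = N̂ / area = 76 / 14 ≈ 5.43 → 5.4 per acre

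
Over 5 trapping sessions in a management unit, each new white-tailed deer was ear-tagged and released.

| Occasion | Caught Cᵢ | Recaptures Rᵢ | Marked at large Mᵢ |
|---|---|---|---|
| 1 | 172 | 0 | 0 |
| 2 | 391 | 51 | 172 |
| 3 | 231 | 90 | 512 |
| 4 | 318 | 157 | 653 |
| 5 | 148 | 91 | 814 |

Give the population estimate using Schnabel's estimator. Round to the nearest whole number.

N ≈ 1320

Σ MᵢCᵢ = 0·172 + 172·391 + 512·231 + 653·318 + 814·148 = 0 + 67252 + 118272 + 207654 + 120472 = 513650
Σ Rᵢ = 0 + 51 + 90 + 157 + 91 = 389
N̂ = 513650 / 389 ≈ 1320.4 → 1320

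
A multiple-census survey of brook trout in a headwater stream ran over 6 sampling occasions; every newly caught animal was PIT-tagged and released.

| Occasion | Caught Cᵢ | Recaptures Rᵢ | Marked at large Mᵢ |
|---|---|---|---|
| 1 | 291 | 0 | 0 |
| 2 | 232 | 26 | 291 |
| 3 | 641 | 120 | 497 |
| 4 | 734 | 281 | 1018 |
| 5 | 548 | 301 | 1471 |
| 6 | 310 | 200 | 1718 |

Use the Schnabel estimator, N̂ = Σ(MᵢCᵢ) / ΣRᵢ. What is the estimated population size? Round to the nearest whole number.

N ≈ 2664

Σ MᵢCᵢ = 0·291 + 291·232 + 497·641 + 1018·734 + 1471·548 + 1718·310 = 0 + 67512 + 318577 + 747212 + 806108 + 532580 = 2471989
Σ Rᵢ = 0 + 26 + 120 + 281 + 301 + 200 = 928
N̂ = 2471989 / 928 ≈ 2663.8 → 2664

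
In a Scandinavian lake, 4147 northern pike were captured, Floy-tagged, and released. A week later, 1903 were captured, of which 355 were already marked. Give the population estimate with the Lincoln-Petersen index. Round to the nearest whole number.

N = (4147 × 1903) / 355 = 7891741 / 355 ≈ 22230.3 → 22230

N ≈ 22,230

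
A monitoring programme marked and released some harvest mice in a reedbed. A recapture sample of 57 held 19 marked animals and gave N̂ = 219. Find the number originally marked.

From N = M·C/R: M = N·R / C = 219·19 / 57 = 4161 / 57 = 73.

M = 73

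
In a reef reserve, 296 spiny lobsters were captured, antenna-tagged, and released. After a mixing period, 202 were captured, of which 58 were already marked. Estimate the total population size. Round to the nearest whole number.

N ≈ 1031

N = (296 × 202) / 58 = 59792 / 58 ≈ 1030.9 → 1031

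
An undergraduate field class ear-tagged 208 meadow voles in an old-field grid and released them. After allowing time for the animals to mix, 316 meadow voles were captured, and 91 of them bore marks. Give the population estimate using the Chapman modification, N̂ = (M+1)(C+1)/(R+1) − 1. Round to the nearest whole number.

N ≈ 719

N̂ = (208+1)(316+1)/(91+1) − 1 = 209·317/92 − 1
= 66253/92 − 1 ≈ 720.1 − 1 ≈ 719.1 → 719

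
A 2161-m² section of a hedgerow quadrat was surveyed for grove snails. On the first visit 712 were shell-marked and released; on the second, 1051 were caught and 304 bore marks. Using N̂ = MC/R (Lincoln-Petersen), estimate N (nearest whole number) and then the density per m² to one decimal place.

N̂ = 712·1051/304 = 748312/304 ≈ 2461.6 → 2462
Density = N̂ / area = 2462 / 2161 ≈ 1.14 → 1.1 per m²

density ≈ 1.1 grove snails per m²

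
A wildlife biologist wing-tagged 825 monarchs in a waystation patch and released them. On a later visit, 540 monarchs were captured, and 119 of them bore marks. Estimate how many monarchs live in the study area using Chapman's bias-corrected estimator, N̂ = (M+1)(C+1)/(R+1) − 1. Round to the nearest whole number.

N ≈ 3723

N̂ = (825+1)(540+1)/(119+1) − 1 = 826·541/120 − 1
= 446866/120 − 1 ≈ 3723.9 − 1 ≈ 3722.9 → 3723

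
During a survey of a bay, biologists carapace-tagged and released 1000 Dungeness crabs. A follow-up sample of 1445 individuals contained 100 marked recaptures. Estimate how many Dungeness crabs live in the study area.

If marked individuals mix randomly, R/C ≈ M/N, giving N ≈ M·C/R.
N = (1000 × 1445) / 100 = 1445000 / 100 = 14450

N = 14,450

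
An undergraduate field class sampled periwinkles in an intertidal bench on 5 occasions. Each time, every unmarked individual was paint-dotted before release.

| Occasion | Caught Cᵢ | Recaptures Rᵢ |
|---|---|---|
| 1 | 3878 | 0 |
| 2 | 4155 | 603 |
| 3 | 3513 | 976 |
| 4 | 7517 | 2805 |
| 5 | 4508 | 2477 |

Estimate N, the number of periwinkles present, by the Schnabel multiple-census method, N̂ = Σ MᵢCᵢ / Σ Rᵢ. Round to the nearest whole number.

N ≈ 26,718

Marked at large before each occasion: Mᵢ = Σⱼ<ᵢ (Cⱼ − Rⱼ) → M1=0, M2=3878, M3=7430, M4=9967, M5=14679
Σ MᵢCᵢ = 0·3878 + 3878·4155 + 7430·3513 + 9967·7517 + 14679·4508 = 0 + 16113090 + 26101590 + 74921939 + 66172932 = 183309551
Σ Rᵢ = 0 + 603 + 976 + 2805 + 2477 = 6861
N̂ = 183309551 / 6861 ≈ 26717.6 → 26718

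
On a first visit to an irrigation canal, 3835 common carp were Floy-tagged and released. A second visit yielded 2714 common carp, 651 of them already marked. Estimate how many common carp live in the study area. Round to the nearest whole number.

N = (3835 × 2714) / 651 = 10408190 / 651 ≈ 15988.0 → 15988

N ≈ 15,988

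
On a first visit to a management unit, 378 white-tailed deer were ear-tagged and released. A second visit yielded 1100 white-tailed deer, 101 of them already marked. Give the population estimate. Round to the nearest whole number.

N ≈ 4117

Lincoln-Petersen assumes M/N = R/C, so N = M·C / R.
N = (378 × 1100) / 101 = 415800 / 101 ≈ 4116.8 → 4117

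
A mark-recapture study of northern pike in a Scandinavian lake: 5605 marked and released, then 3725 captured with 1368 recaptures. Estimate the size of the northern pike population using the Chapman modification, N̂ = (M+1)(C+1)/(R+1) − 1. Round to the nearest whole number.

N̂ = (5605+1)(3725+1)/(1368+1) − 1 = 5606·3726/1369 − 1
= 20887956/1369 − 1 ≈ 15257.8 − 1 ≈ 15256.8 → 15257

N ≈ 15,257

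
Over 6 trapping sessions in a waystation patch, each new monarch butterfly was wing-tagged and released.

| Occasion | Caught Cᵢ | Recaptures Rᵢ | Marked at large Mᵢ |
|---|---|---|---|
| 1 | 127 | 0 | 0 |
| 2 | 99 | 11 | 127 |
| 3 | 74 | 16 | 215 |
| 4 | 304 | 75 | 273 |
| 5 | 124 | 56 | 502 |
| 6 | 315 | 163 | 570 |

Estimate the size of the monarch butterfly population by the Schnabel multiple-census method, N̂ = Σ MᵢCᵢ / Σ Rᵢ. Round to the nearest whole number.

N ≈ 1101

Σ MᵢCᵢ = 0·127 + 127·99 + 215·74 + 273·304 + 502·124 + 570·315 = 0 + 12573 + 15910 + 82992 + 62248 + 179550 = 353273
Σ Rᵢ = 0 + 11 + 16 + 75 + 56 + 163 = 321
N̂ = 353273 / 321 ≈ 1100.5 → 1101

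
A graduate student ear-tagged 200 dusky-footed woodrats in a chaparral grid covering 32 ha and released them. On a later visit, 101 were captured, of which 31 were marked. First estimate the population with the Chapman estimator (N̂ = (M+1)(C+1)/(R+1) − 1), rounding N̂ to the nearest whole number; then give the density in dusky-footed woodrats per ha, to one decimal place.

N̂ = 201·102/32 − 1 = 20502/32 − 1 ≈ 639.7 → 640
Density = N̂ / area = 640 / 32 = 20.0 per ha

density ≈ 20.0 dusky-footed woodrats per ha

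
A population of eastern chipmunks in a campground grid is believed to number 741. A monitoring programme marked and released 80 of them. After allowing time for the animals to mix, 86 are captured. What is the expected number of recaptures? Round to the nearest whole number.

expected recaptures ≈ 9

Expected recaptures E[R] = M·C / N.
E[R] = 80 × 86 / 741 = 6880 / 741 ≈ 9.3 → 9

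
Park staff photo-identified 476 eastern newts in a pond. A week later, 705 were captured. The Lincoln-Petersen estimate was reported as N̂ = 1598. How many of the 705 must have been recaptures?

From N = M·C/R: R = M·C / N = 476·705 / 1598 = 335580 / 1598 = 210.

R = 210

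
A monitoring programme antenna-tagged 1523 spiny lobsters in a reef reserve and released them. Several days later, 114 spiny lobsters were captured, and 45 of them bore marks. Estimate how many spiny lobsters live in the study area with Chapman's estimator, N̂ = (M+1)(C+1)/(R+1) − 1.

N = 3809

N̂ = (1523+1)(114+1)/(45+1) − 1 = 1524·115/46 − 1
= 175260/46 − 1 = 3810 − 1 = 3809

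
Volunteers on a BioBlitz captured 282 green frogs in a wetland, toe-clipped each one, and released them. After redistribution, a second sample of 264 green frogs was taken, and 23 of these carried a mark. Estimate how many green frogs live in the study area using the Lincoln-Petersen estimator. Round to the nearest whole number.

Lincoln-Petersen assumes M/N = R/C, so N = M·C / R.
N = (282 × 264) / 23 = 74448 / 23 ≈ 3236.9 → 3237

N ≈ 3237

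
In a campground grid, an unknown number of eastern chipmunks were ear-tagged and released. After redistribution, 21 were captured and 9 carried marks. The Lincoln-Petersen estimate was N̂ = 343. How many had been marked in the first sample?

From N = M·C/R: M = N·R / C = 343·9 / 21 = 3087 / 21 = 147.

M = 147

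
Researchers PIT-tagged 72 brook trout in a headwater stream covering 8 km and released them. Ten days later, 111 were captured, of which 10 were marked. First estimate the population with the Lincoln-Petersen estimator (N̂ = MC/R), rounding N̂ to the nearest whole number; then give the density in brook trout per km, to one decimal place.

N̂ = 72·111/10 = 7992/10 ≈ 799.2 → 799
Density = N̂ / area = 799 / 8 ≈ 99.88 → 99.9 per km

density ≈ 99.9 brook trout per km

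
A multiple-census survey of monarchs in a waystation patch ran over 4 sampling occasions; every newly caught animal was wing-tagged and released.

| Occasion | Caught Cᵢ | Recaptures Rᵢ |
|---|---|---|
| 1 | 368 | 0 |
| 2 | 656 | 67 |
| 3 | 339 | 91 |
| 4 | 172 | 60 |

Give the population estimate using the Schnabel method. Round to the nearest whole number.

N ≈ 3546

Marked at large before each occasion: Mᵢ = Σⱼ<ᵢ (Cⱼ − Rⱼ) → M1=0, M2=368, M3=957, M4=1205
Σ MᵢCᵢ = 0·368 + 368·656 + 957·339 + 1205·172 = 0 + 241408 + 324423 + 207260 = 773091
Σ Rᵢ = 0 + 67 + 91 + 60 = 218
N̂ = 773091 / 218 ≈ 3546.3 → 3546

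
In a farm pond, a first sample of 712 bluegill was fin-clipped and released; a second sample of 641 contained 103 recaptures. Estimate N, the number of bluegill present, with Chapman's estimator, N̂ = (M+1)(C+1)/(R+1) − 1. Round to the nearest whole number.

N̂ = (712+1)(641+1)/(103+1) − 1 = 713·642/104 − 1
= 457746/104 − 1 ≈ 4401.4 − 1 ≈ 4400.4 → 4400

N ≈ 4400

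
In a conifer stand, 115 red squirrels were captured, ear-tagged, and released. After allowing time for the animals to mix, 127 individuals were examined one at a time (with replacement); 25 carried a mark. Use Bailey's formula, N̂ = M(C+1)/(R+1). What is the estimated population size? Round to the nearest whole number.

N ≈ 566

N̂ = 115·(127+1)/(25+1) = 115·128/26 = 14720/26 ≈ 566.2 → 566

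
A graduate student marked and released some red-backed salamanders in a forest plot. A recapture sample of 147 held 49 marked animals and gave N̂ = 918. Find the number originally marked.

From N = M·C/R: M = N·R / C = 918·49 / 147 = 44982 / 147 = 306.

M = 306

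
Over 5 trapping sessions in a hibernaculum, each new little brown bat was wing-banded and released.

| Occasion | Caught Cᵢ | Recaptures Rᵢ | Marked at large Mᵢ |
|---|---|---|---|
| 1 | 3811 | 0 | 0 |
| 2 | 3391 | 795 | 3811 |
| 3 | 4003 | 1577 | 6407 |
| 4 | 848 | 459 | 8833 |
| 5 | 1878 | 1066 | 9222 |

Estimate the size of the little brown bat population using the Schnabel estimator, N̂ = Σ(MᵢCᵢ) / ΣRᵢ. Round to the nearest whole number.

Σ MᵢCᵢ = 0·3811 + 3811·3391 + 6407·4003 + 8833·848 + 9222·1878 = 0 + 12923101 + 25647221 + 7490384 + 17318916 = 63379622
Σ Rᵢ = 0 + 795 + 1577 + 459 + 1066 = 3897
N̂ = 63379622 / 3897 ≈ 16263.7 → 16264

N ≈ 16,264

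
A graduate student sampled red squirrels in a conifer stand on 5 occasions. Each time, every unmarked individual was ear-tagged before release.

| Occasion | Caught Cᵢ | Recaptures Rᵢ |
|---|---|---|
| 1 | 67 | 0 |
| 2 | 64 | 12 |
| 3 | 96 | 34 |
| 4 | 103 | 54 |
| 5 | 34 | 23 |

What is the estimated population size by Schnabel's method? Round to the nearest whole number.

Marked at large before each occasion: Mᵢ = Σⱼ<ᵢ (Cⱼ − Rⱼ) → M1=0, M2=67, M3=119, M4=181, M5=230
Σ MᵢCᵢ = 0·67 + 67·64 + 119·96 + 181·103 + 230·34 = 0 + 4288 + 11424 + 18643 + 7820 = 42175
Σ Rᵢ = 0 + 12 + 34 + 54 + 23 = 123
N̂ = 42175 / 123 ≈ 342.9 → 343

N ≈ 343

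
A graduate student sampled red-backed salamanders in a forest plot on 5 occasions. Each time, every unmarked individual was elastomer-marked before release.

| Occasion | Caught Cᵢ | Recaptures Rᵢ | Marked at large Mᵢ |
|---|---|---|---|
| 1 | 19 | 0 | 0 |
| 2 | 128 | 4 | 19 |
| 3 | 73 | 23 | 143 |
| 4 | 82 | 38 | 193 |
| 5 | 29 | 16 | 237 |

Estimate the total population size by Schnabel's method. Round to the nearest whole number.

N ≈ 439

Σ MᵢCᵢ = 0·19 + 19·128 + 143·73 + 193·82 + 237·29 = 0 + 2432 + 10439 + 15826 + 6873 = 35570
Σ Rᵢ = 0 + 4 + 23 + 38 + 16 = 81
N̂ = 35570 / 81 ≈ 439.1 → 439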